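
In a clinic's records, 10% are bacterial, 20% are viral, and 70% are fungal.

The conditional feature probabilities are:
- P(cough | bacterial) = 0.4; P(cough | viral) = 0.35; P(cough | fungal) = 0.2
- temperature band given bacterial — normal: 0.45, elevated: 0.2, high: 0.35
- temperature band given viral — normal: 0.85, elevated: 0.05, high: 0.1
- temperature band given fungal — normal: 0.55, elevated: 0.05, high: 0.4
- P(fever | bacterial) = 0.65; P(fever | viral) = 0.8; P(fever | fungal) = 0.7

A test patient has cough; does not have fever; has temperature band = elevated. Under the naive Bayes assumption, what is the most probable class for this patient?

bacterial: 0.1 × 0.4 × 0.2 × (1−0.65) = 0.0028
viral: 0.2 × 0.35 × 0.05 × (1−0.8) = 0.0007
fungal: 0.7 × 0.2 × 0.05 × (1−0.7) = 0.0021
Highest score → bacterial.

bacterial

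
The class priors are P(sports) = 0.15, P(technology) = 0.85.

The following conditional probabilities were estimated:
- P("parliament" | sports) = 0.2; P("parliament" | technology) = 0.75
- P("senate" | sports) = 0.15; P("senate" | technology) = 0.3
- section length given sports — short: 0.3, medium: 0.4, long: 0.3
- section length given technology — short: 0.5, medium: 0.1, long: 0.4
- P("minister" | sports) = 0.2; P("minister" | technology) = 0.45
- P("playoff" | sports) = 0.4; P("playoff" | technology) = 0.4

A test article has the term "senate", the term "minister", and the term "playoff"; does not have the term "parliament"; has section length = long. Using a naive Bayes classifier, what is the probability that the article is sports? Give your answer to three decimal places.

sports: 0.15 × (1−0.2) × 0.15 × 0.3 × 0.2 × 0.4 = 0.000432
technology: 0.85 × (1−0.75) × 0.3 × 0.4 × 0.45 × 0.4 = 0.00459
P(sports | x) = 0.000432 / 0.005022 ≈ 0.086

0.086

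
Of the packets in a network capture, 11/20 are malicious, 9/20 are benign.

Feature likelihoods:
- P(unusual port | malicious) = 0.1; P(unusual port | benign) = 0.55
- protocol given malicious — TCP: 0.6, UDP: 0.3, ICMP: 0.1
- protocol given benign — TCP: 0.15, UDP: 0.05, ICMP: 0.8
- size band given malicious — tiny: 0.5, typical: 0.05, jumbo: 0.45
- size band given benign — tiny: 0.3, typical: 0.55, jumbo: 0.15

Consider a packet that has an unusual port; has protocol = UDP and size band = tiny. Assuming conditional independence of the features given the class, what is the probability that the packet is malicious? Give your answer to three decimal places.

0.690

malicious: 0.55 × 0.1 × 0.3 × 0.5 = 0.00825
benign: 0.45 × 0.55 × 0.05 × 0.3 = 0.0037125
P(malicious | x) = 0.00825 / 0.0119625 ≈ 0.690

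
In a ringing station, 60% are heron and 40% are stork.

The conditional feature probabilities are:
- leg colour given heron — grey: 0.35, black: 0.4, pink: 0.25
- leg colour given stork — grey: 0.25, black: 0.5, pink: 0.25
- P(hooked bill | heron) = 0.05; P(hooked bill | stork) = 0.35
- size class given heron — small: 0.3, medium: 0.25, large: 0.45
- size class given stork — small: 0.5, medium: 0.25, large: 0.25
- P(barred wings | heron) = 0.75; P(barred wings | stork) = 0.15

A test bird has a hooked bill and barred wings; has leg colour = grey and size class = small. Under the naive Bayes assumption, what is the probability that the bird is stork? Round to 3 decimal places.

heron: 0.6 × 0.35 × 0.05 × 0.3 × 0.75 = 0.0023625
stork: 0.4 × 0.25 × 0.35 × 0.5 × 0.15 = 0.002625
P(stork | x) = 0.002625 / 0.0049875 ≈ 0.526

0.526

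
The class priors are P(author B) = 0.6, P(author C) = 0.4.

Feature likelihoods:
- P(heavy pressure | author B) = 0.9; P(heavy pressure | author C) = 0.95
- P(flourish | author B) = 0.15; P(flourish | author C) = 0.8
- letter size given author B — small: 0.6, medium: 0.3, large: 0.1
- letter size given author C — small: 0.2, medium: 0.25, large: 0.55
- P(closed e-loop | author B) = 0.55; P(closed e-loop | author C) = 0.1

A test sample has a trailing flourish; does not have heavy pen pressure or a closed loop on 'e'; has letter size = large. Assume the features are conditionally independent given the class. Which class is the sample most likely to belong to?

author B: 0.6 × (1−0.9) × 0.15 × 0.1 × (1−0.55) = 0.000405
author C: 0.4 × (1−0.95) × 0.8 × 0.55 × (1−0.1) = 0.00792
Highest score → author C.

author C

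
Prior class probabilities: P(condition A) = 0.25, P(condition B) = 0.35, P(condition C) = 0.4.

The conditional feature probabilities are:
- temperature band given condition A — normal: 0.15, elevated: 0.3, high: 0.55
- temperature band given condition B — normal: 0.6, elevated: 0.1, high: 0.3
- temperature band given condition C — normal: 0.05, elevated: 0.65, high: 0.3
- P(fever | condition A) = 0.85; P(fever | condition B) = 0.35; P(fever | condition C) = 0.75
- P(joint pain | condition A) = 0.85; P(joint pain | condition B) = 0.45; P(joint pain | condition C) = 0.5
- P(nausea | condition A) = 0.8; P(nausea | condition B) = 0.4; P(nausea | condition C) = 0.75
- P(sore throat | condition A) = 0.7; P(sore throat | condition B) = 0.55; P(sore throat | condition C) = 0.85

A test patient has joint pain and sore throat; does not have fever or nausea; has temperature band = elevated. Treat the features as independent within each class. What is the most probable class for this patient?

condition A: 0.25 × 0.3 × (1−0.85) × 0.85 × (1−0.8) × 0.7 = 0.00133875
condition B: 0.35 × 0.1 × (1−0.35) × 0.45 × (1−0.4) × 0.55 = 0.003378375
condition C: 0.4 × 0.65 × (1−0.75) × 0.5 × (1−0.75) × 0.85 = 0.00690625
Highest score → condition C.

condition C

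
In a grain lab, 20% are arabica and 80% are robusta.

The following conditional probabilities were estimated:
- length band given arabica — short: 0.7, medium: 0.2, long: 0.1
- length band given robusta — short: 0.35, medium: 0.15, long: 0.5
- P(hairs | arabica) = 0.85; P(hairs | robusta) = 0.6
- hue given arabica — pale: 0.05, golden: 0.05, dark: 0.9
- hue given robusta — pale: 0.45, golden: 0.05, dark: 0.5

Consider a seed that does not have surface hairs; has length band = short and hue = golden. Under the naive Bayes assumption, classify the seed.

arabica: 0.2 × 0.7 × (1−0.85) × 0.05 = 0.00105
robusta: 0.8 × 0.35 × (1−0.6) × 0.05 = 0.0056
Highest score → robusta.

robusta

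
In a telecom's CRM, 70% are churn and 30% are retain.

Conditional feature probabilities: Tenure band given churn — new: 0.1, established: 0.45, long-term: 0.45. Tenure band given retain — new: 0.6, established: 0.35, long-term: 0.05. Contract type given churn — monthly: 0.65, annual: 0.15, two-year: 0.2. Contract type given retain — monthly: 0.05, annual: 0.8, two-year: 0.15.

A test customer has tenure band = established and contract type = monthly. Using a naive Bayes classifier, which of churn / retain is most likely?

churn: 0.7 × 0.45 × 0.65 = 0.20475
retain: 0.3 × 0.35 × 0.05 = 0.00525
Highest score → churn.

churn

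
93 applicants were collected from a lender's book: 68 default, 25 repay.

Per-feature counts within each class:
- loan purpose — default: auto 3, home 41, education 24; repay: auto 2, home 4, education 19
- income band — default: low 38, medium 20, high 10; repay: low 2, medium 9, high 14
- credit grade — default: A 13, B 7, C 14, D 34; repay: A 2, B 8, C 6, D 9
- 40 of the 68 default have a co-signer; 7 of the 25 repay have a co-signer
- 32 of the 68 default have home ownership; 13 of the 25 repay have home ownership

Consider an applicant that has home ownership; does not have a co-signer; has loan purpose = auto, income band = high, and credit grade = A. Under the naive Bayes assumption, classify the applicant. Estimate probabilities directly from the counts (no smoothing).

default: (68/93) × (3/68) × (10/68) × (13/68) × (28/68) × (32/68) ≈ 0.000175733
repay: (25/93) × (2/25) × (14/25) × (2/25) × (18/25) × (13/25) ≈ 0.000360712
Highest score → repay.

repay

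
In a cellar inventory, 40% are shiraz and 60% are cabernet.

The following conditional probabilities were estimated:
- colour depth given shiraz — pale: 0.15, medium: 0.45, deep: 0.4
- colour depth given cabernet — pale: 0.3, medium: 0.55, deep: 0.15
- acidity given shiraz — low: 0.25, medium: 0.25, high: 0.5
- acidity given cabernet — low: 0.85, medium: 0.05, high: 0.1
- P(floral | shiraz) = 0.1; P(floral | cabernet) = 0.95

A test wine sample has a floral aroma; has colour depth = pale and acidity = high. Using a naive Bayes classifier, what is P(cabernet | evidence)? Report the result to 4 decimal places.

0.8507

shiraz: 0.4 × 0.15 × 0.5 × 0.1 = 0.003
cabernet: 0.6 × 0.3 × 0.1 × 0.95 = 0.0171
P(cabernet | x) = 0.0171 / 0.0201 ≈ 0.8507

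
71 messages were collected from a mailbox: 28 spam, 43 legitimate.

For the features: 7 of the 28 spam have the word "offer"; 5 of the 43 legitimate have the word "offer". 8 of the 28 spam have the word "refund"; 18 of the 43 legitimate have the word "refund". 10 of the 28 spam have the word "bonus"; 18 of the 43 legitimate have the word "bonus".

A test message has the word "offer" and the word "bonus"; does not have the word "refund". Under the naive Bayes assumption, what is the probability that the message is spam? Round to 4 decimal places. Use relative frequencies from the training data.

0.5947

spam: (28/71) × (7/28) × (20/28) × (10/28) ≈ 0.0251509
legitimate: (43/71) × (5/43) × (25/43) × (18/43) ≈ 0.0171391
P(spam | x) = 0.0251509 / 0.04229 ≈ 0.5947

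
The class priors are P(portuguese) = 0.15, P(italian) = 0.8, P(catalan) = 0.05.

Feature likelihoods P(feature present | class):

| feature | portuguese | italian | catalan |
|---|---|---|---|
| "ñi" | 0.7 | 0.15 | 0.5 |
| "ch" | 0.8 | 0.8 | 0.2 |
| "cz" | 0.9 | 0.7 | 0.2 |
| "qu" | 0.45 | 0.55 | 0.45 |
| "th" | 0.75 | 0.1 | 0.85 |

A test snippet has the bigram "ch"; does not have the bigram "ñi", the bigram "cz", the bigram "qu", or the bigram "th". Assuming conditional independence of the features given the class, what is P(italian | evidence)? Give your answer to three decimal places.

0.988

portuguese: 0.15 × (1−0.7) × 0.8 × (1−0.9) × (1−0.45) × (1−0.75) = 0.000495
italian: 0.8 × (1−0.15) × 0.8 × (1−0.7) × (1−0.55) × (1−0.1) = 0.066096
catalan: 0.05 × (1−0.5) × 0.2 × (1−0.2) × (1−0.45) × (1−0.85) = 0.00033
P(italian | x) = 0.066096 / 0.066921 ≈ 0.988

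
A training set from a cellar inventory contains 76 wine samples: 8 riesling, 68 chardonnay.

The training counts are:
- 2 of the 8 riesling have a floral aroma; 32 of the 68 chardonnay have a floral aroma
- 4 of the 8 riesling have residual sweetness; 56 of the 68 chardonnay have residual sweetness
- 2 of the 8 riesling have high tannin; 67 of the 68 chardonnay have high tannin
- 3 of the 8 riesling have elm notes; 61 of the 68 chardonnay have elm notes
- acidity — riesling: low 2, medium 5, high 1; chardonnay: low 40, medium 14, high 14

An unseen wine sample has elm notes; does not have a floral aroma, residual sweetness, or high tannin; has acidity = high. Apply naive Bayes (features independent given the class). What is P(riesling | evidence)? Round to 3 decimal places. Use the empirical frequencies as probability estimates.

riesling: (8/76) × (6/8) × (4/8) × (6/8) × (3/8) × (1/8) ≈ 0.00138775
chardonnay: (68/76) × (36/68) × (12/68) × (1/68) × (61/68) × (14/68) ≈ 0.000227035
P(riesling | x) = 0.00138775 / 0.001614785 ≈ 0.859

0.859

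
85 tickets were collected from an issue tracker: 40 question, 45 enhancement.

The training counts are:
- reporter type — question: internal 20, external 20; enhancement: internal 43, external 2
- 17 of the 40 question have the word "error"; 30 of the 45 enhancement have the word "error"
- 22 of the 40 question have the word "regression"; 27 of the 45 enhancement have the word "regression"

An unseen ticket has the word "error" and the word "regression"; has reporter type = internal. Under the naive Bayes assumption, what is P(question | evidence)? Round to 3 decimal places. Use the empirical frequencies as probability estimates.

question: (40/85) × (20/40) × (17/40) × (22/40) = 0.055
enhancement: (45/85) × (43/45) × (30/45) × (27/45) ≈ 0.202353
P(question | x) = 0.055 / 0.257353 ≈ 0.214

0.214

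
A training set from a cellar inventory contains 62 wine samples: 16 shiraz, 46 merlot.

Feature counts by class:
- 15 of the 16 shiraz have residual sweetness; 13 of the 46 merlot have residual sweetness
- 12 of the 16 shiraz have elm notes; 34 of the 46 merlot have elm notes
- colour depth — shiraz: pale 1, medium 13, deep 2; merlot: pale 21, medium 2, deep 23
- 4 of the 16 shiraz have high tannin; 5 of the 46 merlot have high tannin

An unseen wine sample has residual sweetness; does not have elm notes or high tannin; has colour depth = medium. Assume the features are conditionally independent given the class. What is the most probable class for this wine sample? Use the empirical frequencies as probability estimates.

shiraz: (16/62) × (15/16) × (4/16) × (13/16) × (12/16) ≈ 0.0368574
merlot: (46/62) × (13/46) × (12/46) × (2/46) × (41/46) ≈ 0.00211969
Highest score → shiraz.

shiraz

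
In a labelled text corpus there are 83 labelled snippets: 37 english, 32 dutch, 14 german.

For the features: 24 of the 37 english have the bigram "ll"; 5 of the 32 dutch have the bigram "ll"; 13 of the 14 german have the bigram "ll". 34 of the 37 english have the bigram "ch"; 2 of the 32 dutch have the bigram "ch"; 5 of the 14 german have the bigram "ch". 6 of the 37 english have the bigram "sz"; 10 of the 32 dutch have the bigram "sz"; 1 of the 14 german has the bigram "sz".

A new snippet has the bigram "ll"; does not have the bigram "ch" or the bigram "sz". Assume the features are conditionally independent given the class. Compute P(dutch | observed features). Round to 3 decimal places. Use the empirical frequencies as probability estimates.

english: (37/83) × (24/37) × (3/37) × (31/37) ≈ 0.0196432
dutch: (32/83) × (5/32) × (30/32) × (22/32) ≈ 0.0388272
german: (14/83) × (13/14) × (9/14) × (13/14) ≈ 0.0934964
P(dutch | x) = 0.0388272 / 0.1519668 ≈ 0.255

0.255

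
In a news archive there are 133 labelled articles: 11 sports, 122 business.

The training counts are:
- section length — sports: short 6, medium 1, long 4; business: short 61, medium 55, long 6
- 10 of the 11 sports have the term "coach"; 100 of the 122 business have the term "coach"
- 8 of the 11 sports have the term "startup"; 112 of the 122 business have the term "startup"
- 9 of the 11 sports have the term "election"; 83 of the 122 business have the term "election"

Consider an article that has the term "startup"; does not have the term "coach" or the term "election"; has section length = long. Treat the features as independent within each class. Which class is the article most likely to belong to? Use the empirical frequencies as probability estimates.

sports: (11/133) × (4/11) × (1/11) × (8/11) × (2/11) ≈ 0.000361535
business: (122/133) × (6/122) × (22/122) × (112/122) × (39/122) ≈ 0.0023874
Highest score → business.

business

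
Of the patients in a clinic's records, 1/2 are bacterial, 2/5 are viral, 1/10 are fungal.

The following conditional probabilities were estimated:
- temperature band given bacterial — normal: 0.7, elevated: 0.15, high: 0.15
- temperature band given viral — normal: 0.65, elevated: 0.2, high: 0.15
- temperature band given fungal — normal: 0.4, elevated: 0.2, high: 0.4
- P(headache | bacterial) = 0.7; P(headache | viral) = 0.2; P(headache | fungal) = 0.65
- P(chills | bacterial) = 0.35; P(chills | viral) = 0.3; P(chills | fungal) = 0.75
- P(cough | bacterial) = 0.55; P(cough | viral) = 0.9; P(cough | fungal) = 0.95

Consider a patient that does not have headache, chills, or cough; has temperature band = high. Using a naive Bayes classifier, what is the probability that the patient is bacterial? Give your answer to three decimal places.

0.651

bacterial: 0.5 × 0.15 × (1−0.7) × (1−0.35) × (1−0.55) = 0.00658125
viral: 0.4 × 0.15 × (1−0.2) × (1−0.3) × (1−0.9) = 0.00336
fungal: 0.1 × 0.4 × (1−0.65) × (1−0.75) × (1−0.95) = 0.000175
P(bacterial | x) = 0.00658125 / 0.01011625 ≈ 0.651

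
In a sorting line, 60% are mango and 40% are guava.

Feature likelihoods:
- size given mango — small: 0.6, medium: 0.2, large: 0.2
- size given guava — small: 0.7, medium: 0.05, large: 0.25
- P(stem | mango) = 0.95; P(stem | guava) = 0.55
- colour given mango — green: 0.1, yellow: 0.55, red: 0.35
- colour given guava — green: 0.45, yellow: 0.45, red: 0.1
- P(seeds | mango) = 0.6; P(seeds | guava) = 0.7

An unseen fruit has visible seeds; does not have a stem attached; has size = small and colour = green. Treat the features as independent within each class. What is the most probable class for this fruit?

guava

mango: 0.6 × 0.6 × (1−0.95) × 0.1 × 0.6 = 0.00108
guava: 0.4 × 0.7 × (1−0.55) × 0.45 × 0.7 = 0.03969
Highest score → guava.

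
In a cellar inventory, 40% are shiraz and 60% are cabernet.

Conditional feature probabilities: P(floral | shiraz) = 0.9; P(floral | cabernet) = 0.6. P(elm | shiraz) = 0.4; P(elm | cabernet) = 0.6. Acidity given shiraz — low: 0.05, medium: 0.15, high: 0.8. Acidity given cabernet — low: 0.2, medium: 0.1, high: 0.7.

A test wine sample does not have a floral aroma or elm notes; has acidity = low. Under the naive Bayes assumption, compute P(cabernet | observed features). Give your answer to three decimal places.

shiraz: 0.4 × (1−0.9) × (1−0.4) × 0.05 = 0.0012
cabernet: 0.6 × (1−0.6) × (1−0.6) × 0.2 = 0.0192
P(cabernet | x) = 0.0192 / 0.0204 ≈ 0.941

0.941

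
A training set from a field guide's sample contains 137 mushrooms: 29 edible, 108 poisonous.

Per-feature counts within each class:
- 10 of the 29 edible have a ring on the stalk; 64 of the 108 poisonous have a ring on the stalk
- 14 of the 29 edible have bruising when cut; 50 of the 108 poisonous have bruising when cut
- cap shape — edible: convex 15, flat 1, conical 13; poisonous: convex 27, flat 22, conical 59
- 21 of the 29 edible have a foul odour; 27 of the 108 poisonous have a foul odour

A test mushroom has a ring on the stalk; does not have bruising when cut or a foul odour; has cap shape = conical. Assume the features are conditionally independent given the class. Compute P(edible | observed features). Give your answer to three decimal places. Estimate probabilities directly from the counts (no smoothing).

0.043

edible: (29/137) × (10/29) × (15/29) × (13/29) × (8/29) ≈ 0.00466885
poisonous: (108/137) × (64/108) × (58/108) × (59/108) × (81/108) ≈ 0.102791
P(edible | x) = 0.00466885 / 0.10745985 ≈ 0.043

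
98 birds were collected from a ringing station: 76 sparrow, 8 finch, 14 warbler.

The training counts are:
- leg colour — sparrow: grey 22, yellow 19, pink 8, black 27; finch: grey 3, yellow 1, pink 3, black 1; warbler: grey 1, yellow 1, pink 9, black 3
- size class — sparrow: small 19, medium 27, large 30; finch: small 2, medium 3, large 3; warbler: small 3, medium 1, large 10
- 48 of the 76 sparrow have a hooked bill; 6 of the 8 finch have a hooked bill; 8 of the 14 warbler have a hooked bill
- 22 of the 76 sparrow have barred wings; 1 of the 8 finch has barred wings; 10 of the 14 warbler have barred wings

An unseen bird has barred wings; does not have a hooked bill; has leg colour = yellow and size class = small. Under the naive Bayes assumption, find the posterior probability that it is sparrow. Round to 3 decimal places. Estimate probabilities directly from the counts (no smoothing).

sparrow: (76/98) × (19/76) × (19/76) × (28/76) × (22/76) ≈ 0.00516917
finch: (8/98) × (1/8) × (2/8) × (2/8) × (1/8) ≈ 0.0000797194
warbler: (14/98) × (1/14) × (3/14) × (6/14) × (10/14) ≈ 0.000669364
P(sparrow | x) = 0.00516917 / 0.0059182534 ≈ 0.873

0.873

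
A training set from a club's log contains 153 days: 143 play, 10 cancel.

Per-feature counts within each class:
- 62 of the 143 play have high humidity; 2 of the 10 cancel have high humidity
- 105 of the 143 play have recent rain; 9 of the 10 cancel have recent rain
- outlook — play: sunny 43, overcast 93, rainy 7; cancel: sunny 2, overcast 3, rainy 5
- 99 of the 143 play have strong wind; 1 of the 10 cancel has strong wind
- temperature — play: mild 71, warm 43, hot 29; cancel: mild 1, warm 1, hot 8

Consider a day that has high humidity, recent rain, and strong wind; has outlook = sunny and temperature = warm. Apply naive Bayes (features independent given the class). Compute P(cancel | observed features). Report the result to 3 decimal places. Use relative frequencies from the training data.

0.001

play: (143/153) × (62/143) × (105/143) × (43/143) × (99/143) × (43/143) ≈ 0.0186259
cancel: (10/153) × (2/10) × (9/10) × (2/10) × (1/10) × (1/10) ≈ 0.0000235294
P(cancel | x) = 0.0000235294 / 0.0186494294 ≈ 0.001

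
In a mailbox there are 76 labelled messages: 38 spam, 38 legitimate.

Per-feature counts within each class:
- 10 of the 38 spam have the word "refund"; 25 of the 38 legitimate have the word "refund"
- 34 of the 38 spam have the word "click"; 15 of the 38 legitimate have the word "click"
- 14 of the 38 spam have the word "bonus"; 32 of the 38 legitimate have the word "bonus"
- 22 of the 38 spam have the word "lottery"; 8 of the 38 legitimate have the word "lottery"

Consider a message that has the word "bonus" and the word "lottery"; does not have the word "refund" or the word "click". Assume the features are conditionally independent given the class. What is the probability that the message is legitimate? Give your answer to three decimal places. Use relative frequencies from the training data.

spam: (38/76) × (28/38) × (4/38) × (14/38) × (22/38) ≈ 0.00827188
legitimate: (38/76) × (13/38) × (23/38) × (32/38) × (8/38) ≈ 0.0183547
P(legitimate | x) = 0.0183547 / 0.02662658 ≈ 0.689

0.689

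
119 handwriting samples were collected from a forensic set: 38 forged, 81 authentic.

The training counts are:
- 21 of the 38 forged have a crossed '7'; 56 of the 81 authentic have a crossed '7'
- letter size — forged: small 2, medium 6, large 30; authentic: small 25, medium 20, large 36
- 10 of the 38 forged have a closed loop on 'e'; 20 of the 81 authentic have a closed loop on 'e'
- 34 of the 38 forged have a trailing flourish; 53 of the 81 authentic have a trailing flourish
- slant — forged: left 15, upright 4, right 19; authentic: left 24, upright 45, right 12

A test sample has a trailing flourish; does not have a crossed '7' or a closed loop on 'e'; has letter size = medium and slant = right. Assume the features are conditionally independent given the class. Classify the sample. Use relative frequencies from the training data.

forged: (38/119) × (17/38) × (6/38) × (28/38) × (34/38) × (19/38) ≈ 0.00743549
authentic: (81/119) × (25/81) × (20/81) × (61/81) × (53/81) × (12/81) ≈ 0.00378678
Highest score → forged.

forged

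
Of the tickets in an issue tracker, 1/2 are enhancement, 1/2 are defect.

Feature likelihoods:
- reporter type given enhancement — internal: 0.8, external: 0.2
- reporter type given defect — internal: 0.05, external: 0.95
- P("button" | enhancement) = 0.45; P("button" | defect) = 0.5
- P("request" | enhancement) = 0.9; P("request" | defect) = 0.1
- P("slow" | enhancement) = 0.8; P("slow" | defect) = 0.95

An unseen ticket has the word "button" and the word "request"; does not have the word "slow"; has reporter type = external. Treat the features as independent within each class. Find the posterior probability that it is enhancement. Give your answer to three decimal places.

enhancement: 0.5 × 0.2 × 0.45 × 0.9 × (1−0.8) = 0.0081
defect: 0.5 × 0.95 × 0.5 × 0.1 × (1−0.95) = 0.0011875
P(enhancement | x) = 0.0081 / 0.0092875 ≈ 0.872

0.872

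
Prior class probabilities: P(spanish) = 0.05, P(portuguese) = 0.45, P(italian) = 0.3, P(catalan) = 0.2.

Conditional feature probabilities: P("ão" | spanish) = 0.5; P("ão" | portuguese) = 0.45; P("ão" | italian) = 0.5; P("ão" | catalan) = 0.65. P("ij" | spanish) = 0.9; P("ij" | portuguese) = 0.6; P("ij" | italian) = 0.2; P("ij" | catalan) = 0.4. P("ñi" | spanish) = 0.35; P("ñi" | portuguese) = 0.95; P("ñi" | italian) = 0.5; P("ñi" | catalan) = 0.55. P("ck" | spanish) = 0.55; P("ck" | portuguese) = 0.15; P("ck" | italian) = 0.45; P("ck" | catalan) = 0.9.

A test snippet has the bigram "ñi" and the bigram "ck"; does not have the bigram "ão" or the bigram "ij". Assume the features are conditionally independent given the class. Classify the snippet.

italian

spanish: 0.05 × (1−0.5) × (1−0.9) × 0.35 × 0.55 = 0.00048125
portuguese: 0.45 × (1−0.45) × (1−0.6) × 0.95 × 0.15 = 0.0141075
italian: 0.3 × (1−0.5) × (1−0.2) × 0.5 × 0.45 = 0.027
catalan: 0.2 × (1−0.65) × (1−0.4) × 0.55 × 0.9 = 0.02079
Highest score → italian.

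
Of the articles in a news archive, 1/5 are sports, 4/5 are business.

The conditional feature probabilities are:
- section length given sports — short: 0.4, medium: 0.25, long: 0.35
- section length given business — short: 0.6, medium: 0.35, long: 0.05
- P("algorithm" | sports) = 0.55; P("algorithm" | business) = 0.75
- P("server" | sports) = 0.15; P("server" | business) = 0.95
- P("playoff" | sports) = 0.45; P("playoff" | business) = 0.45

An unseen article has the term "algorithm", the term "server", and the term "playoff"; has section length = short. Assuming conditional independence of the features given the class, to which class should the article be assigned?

sports: 0.2 × 0.4 × 0.55 × 0.15 × 0.45 = 0.00297
business: 0.8 × 0.6 × 0.75 × 0.95 × 0.45 = 0.1539
Highest score → business.

business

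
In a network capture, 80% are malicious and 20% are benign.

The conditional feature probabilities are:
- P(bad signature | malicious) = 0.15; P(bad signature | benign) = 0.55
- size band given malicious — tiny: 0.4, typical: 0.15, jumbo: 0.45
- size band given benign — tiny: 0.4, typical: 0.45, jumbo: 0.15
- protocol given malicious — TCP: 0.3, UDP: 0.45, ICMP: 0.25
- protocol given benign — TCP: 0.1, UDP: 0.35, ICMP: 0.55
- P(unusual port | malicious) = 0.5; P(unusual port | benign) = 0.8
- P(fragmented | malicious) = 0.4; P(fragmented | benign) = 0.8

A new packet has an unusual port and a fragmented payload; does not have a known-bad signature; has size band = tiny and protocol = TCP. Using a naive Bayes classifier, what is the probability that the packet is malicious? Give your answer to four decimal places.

0.8763

malicious: 0.8 × (1−0.15) × 0.4 × 0.3 × 0.5 × 0.4 = 0.01632
benign: 0.2 × (1−0.55) × 0.4 × 0.1 × 0.8 × 0.8 = 0.002304
P(malicious | x) = 0.01632 / 0.018624 ≈ 0.8763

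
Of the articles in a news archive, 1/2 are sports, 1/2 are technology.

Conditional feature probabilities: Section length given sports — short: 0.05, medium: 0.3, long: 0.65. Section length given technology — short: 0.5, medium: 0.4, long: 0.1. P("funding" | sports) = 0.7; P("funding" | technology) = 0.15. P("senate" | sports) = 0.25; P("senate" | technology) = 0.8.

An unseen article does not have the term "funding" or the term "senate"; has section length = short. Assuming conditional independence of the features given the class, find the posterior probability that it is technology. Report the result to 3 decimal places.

0.883

sports: 0.5 × 0.05 × (1−0.7) × (1−0.25) = 0.005625
technology: 0.5 × 0.5 × (1−0.15) × (1−0.8) = 0.0425
P(technology | x) = 0.0425 / 0.048125 ≈ 0.883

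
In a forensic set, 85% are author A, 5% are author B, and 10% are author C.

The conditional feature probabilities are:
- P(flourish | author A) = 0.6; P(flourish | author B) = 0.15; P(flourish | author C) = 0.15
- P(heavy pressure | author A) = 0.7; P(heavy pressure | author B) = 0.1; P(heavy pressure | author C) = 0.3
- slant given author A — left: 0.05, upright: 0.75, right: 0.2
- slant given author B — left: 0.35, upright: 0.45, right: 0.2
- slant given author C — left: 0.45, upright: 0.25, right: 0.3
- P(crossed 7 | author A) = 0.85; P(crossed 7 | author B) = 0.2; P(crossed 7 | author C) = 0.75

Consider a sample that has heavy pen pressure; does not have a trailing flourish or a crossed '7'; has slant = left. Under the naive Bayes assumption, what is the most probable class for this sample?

author A: 0.85 × (1−0.6) × 0.7 × 0.05 × (1−0.85) = 0.001785
author B: 0.05 × (1−0.15) × 0.1 × 0.35 × (1−0.2) = 0.00119
author C: 0.1 × (1−0.15) × 0.3 × 0.45 × (1−0.75) = 0.00286875
Highest score → author C.

author C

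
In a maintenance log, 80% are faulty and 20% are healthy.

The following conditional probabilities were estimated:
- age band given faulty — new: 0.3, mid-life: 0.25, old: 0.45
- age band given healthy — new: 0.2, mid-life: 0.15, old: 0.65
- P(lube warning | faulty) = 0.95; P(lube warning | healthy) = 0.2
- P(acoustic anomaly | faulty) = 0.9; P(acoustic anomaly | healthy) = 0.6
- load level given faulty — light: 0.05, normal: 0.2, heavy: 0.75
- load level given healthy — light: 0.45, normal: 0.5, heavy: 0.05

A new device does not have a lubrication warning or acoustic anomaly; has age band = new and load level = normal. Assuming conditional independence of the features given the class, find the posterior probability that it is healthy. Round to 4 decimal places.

0.9639

faulty: 0.8 × 0.3 × (1−0.95) × (1−0.9) × 0.2 = 0.00024
healthy: 0.2 × 0.2 × (1−0.2) × (1−0.6) × 0.5 = 0.0064
P(healthy | x) = 0.0064 / 0.00664 ≈ 0.9639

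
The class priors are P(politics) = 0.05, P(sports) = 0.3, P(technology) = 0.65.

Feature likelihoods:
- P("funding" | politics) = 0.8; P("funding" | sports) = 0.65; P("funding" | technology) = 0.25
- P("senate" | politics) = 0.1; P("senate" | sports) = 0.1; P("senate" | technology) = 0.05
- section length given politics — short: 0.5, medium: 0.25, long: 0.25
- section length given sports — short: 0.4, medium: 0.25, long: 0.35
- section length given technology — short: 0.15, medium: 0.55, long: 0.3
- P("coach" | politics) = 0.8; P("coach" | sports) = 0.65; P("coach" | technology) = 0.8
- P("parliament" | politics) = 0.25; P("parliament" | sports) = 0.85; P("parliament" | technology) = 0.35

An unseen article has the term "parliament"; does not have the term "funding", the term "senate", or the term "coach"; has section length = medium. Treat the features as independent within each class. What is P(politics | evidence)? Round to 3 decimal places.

0.005

politics: 0.05 × (1−0.8) × (1−0.1) × 0.25 × (1−0.8) × 0.25 = 0.0001125
sports: 0.3 × (1−0.65) × (1−0.1) × 0.25 × (1−0.65) × 0.85 = 0.0070284375
technology: 0.65 × (1−0.25) × (1−0.05) × 0.55 × (1−0.8) × 0.35 = 0.0178303125
P(politics | x) = 0.0001125 / 0.02497125 ≈ 0.005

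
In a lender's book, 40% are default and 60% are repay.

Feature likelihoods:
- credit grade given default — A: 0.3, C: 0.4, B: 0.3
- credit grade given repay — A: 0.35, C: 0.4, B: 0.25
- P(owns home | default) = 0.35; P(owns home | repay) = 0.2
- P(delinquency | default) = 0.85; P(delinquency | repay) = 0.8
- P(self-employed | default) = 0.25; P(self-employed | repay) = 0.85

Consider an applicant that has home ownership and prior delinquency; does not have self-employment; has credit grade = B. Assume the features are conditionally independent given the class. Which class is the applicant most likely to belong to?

default

default: 0.4 × 0.3 × 0.35 × 0.85 × (1−0.25) = 0.026775
repay: 0.6 × 0.25 × 0.2 × 0.8 × (1−0.85) = 0.0036
Highest score → default.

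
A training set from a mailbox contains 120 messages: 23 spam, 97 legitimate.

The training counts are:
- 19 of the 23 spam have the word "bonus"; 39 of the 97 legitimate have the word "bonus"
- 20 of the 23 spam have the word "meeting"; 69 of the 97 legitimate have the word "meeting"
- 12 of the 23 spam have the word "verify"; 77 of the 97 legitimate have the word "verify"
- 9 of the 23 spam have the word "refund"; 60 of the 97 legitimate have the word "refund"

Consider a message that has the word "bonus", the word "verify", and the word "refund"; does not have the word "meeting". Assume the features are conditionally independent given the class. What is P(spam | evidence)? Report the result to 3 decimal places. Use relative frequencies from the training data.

spam: (23/120) × (19/23) × (3/23) × (12/23) × (9/23) ≈ 0.00421632
legitimate: (97/120) × (39/97) × (28/97) × (77/97) × (60/97) ≈ 0.0460647
P(spam | x) = 0.00421632 / 0.05028102 ≈ 0.084

0.084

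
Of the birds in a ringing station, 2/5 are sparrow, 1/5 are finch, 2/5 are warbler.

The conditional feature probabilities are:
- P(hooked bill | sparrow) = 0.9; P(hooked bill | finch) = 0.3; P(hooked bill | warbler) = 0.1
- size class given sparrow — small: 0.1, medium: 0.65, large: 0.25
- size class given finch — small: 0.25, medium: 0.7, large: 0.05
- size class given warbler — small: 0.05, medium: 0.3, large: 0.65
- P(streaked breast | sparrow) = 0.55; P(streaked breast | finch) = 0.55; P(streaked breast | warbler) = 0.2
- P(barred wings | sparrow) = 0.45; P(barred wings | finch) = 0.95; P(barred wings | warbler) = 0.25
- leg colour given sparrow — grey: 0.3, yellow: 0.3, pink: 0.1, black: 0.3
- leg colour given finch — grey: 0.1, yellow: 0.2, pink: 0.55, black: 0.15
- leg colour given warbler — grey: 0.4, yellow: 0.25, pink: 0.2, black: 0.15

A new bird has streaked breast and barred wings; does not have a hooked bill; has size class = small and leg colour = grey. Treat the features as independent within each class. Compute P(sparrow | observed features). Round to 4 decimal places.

sparrow: 0.4 × (1−0.9) × 0.1 × 0.55 × 0.45 × 0.3 = 0.000297
finch: 0.2 × (1−0.3) × 0.25 × 0.55 × 0.95 × 0.1 = 0.00182875
warbler: 0.4 × (1−0.1) × 0.05 × 0.2 × 0.25 × 0.4 = 0.00036
P(sparrow | x) = 0.000297 / 0.00248575 ≈ 0.1195

0.1195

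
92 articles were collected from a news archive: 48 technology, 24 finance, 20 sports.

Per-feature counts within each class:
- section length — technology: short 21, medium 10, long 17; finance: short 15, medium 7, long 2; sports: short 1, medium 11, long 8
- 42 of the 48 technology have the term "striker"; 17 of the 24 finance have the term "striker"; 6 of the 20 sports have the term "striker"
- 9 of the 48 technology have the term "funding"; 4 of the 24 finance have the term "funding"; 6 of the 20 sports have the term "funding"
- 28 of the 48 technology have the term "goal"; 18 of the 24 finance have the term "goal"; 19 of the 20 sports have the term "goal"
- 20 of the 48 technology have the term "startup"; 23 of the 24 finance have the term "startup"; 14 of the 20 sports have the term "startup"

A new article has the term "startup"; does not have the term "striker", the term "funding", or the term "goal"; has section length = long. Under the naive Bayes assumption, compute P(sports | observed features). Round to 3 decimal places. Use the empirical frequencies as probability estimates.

technology: (48/92) × (17/48) × (6/48) × (39/48) × (20/48) × (20/48) ≈ 0.00325816
finance: (24/92) × (2/24) × (7/24) × (20/24) × (6/24) × (23/24) ≈ 0.00126591
sports: (20/92) × (8/20) × (14/20) × (14/20) × (1/20) × (14/20) ≈ 0.0014913
P(sports | x) = 0.0014913 / 0.00601537 ≈ 0.248

0.248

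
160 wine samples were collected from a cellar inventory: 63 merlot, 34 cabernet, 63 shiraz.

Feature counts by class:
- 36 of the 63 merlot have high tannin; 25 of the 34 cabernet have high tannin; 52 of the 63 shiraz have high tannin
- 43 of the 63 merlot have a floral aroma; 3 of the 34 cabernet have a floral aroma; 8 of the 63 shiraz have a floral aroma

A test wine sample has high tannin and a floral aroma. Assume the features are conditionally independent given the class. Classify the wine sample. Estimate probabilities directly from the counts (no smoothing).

merlot: (63/160) × (36/63) × (43/63) ≈ 0.153571
cabernet: (34/160) × (25/34) × (3/34) ≈ 0.0137868
shiraz: (63/160) × (52/63) × (8/63) ≈ 0.0412698
Highest score → merlot.

merlot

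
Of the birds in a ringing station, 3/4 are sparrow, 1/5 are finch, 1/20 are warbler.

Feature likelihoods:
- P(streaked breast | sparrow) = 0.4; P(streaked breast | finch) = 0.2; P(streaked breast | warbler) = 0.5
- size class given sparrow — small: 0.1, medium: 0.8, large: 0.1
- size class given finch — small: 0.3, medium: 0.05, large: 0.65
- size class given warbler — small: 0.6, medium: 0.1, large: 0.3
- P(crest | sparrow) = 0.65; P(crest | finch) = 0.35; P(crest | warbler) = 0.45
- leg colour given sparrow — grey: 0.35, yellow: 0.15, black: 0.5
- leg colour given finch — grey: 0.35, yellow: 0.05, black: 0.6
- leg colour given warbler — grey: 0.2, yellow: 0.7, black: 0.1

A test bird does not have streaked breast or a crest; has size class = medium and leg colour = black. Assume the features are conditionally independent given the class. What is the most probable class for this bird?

sparrow

sparrow: 0.75 × (1−0.4) × 0.8 × (1−0.65) × 0.5 = 0.063
finch: 0.2 × (1−0.2) × 0.05 × (1−0.35) × 0.6 = 0.00312
warbler: 0.05 × (1−0.5) × 0.1 × (1−0.45) × 0.1 = 0.0001375
Highest score → sparrow.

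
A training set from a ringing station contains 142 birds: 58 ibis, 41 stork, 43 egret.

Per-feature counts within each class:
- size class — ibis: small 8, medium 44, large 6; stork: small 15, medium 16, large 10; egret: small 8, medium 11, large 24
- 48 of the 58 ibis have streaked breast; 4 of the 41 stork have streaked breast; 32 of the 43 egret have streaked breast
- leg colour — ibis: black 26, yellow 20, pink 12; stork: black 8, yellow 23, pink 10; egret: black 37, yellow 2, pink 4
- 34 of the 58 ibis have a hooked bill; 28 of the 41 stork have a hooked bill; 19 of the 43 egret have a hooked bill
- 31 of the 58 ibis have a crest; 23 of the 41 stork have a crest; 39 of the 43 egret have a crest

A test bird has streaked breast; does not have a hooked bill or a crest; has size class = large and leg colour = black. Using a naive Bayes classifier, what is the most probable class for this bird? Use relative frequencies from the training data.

egret

ibis: (58/142) × (6/58) × (48/58) × (26/58) × (24/58) × (27/58) ≈ 0.00301954
stork: (41/142) × (10/41) × (4/41) × (8/41) × (13/41) × (18/41) ≈ 0.000186613
egret: (43/142) × (24/43) × (32/43) × (37/43) × (24/43) × (4/43) ≈ 0.00561917
Highest score → egret.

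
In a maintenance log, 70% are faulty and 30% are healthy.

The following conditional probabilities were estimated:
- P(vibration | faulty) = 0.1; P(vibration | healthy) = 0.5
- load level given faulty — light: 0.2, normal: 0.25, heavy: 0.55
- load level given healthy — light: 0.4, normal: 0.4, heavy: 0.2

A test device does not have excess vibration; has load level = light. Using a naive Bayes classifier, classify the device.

faulty: 0.7 × (1−0.1) × 0.2 = 0.126
healthy: 0.3 × (1−0.5) × 0.4 = 0.06
Highest score → faulty.

faulty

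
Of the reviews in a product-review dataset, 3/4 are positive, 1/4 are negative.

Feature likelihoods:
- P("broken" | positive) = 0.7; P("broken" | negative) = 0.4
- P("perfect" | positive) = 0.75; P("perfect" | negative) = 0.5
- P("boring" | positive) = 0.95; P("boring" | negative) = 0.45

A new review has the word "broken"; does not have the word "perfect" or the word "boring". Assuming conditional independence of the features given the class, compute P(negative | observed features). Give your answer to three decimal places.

positive: 0.75 × 0.7 × (1−0.75) × (1−0.95) = 0.0065625
negative: 0.25 × 0.4 × (1−0.5) × (1−0.45) = 0.0275
P(negative | x) = 0.0275 / 0.0340625 ≈ 0.807

0.807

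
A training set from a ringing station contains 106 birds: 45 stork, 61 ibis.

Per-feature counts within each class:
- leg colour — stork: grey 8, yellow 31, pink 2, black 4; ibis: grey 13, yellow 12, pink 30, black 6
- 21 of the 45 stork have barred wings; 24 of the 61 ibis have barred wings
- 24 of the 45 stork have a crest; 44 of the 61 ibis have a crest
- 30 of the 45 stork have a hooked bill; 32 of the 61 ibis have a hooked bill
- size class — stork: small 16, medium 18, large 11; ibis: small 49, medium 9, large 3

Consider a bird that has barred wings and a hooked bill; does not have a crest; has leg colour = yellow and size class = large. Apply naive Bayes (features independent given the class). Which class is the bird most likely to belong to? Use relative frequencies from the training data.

stork

stork: (45/106) × (31/45) × (21/45) × (21/45) × (30/45) × (11/45) ≈ 0.0103791
ibis: (61/106) × (12/61) × (24/61) × (17/61) × (32/61) × (3/61) ≈ 0.000320249
Highest score → stork.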